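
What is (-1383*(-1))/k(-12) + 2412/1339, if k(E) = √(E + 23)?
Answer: 2412/1339 + 1383*√11/11 ≈ 418.79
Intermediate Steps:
k(E) = √(23 + E)
(-1383*(-1))/k(-12) + 2412/1339 = (-1383*(-1))/(√(23 - 12)) + 2412/1339 = 1383/(√11) + 2412*(1/1339) = 1383*(√11/11) + 2412/1339 = 1383*√11/11 + 2412/1339 = 2412/1339 + 1383*√11/11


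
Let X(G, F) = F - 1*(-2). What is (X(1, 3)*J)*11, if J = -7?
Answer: -385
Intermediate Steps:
X(G, F) = 2 + F (X(G, F) = F + 2 = 2 + F)
(X(1, 3)*J)*11 = ((2 + 3)*(-7))*11 = (5*(-7))*11 = -35*11 = -385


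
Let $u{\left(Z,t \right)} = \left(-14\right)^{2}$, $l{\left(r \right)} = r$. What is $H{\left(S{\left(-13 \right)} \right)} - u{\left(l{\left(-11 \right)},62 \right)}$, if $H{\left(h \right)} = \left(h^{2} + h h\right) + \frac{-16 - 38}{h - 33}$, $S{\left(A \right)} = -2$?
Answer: $- \frac{6526}{35} \approx -186.46$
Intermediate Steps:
$u{\left(Z,t \right)} = 196$
$H{\left(h \right)} = - \frac{54}{-33 + h} + 2 h^{2}$ ($H{\left(h \right)} = \left(h^{2} + h^{2}\right) - \frac{54}{-33 + h} = 2 h^{2} - \frac{54}{-33 + h} = - \frac{54}{-33 + h} + 2 h^{2}$)
$H{\left(S{\left(-13 \right)} \right)} - u{\left(l{\left(-11 \right)},62 \right)} = \frac{2 \left(-27 + \left(-2\right)^{3} - 33 \left(-2\right)^{2}\right)}{-33 - 2} - 196 = \frac{2 \left(-27 - 8 - 132\right)}{-35} - 196 = 2 \left(- \frac{1}{35}\right) \left(-27 - 8 - 132\right) - 196 = 2 \left(- \frac{1}{35}\right) \left(-167\right) - 196 = \frac{334}{35} - 196 = - \frac{6526}{35}$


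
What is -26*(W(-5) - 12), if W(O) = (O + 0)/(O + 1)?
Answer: 559/2 ≈ 279.50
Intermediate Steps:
W(O) = O/(1 + O)
-26*(W(-5) - 12) = -26*(-5/(1 - 5) - 12) = -26*(-5/(-4) - 12) = -26*(-5*(-1/4) - 12) = -26*(5/4 - 12) = -26*(-43/4) = 559/2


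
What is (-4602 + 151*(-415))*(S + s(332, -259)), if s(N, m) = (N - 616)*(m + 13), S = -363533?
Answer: 19754232623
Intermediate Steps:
s(N, m) = (-616 + N)*(13 + m)
(-4602 + 151*(-415))*(S + s(332, -259)) = (-4602 + 151*(-415))*(-363533 + (-8008 - 616*(-259) + 13*332 + 332*(-259))) = (-4602 - 62665)*(-363533 + (-8008 + 159544 + 4316 - 85988)) = -67267*(-363533 + 69864) = -67267*(-293669) = 19754232623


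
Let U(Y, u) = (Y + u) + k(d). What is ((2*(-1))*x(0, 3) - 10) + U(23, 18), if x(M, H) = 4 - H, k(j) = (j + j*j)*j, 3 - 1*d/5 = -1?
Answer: 8429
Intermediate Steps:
d = 20 (d = 15 - 5*(-1) = 15 + 5 = 20)
k(j) = j*(j + j²) (k(j) = (j + j²)*j = j*(j + j²))
U(Y, u) = 8400 + Y + u (U(Y, u) = (Y + u) + 20²*(1 + 20) = (Y + u) + 400*21 = (Y + u) + 8400 = 8400 + Y + u)
((2*(-1))*x(0, 3) - 10) + U(23, 18) = ((2*(-1))*(4 - 1*3) - 10) + (8400 + 23 + 18) = (-2*(4 - 3) - 10) + 8441 = (-2*1 - 10) + 8441 = (-2 - 10) + 8441 = -12 + 8441 = 8429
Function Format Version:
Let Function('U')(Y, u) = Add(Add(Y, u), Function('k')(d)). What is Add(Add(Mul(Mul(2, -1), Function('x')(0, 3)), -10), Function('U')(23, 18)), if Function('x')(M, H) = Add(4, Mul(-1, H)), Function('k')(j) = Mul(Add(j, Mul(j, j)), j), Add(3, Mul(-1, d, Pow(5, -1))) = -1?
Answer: 8429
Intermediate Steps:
d = 20 (d = Add(15, Mul(-5, -1)) = Add(15, 5) = 20)
Function('k')(j) = Mul(j, Add(j, Pow(j, 2))) (Function('k')(j) = Mul(Add(j, Pow(j, 2)), j) = Mul(j, Add(j, Pow(j, 2))))
Function('U')(Y, u) = Add(8400, Y, u) (Function('U')(Y, u) = Add(Add(Y, u), Mul(Pow(20, 2), Add(1, 20))) = Add(Add(Y, u), Mul(400, 21)) = Add(Add(Y, u), 8400) = Add(8400, Y, u))
Add(Add(Mul(Mul(2, -1), Function('x')(0, 3)), -10), Function('U')(23, 18)) = Add(Add(Mul(Mul(2, -1), Add(4, Mul(-1, 3))), -10), Add(8400, 23, 18)) = Add(Add(Mul(-2, Add(4, -3)), -10), 8441) = Add(Add(Mul(-2, 1), -10), 8441) = Add(Add(-2, -10), 8441) = Add(-12, 8441) = 8429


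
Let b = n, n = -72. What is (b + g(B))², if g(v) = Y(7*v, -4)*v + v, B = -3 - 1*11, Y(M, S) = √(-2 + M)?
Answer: -12204 + 24080*I ≈ -12204.0 + 24080.0*I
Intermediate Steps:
b = -72
B = -14 (B = -3 - 11 = -14)
g(v) = v + v*√(-2 + 7*v) (g(v) = √(-2 + 7*v)*v + v = v*√(-2 + 7*v) + v = v + v*√(-2 + 7*v))
(b + g(B))² = (-72 - 14*(1 + √(-2 + 7*(-14))))² = (-72 - 14*(1 + √(-2 - 98)))² = (-72 - 14*(1 + √(-100)))² = (-72 - 14*(1 + 10*I))² = (-72 + (-14 - 140*I))² = (-86 - 140*I)²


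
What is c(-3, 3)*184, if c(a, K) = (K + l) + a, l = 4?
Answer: 736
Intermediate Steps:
c(a, K) = 4 + K + a (c(a, K) = (K + 4) + a = (4 + K) + a = 4 + K + a)
c(-3, 3)*184 = (4 + 3 - 3)*184 = 4*184 = 736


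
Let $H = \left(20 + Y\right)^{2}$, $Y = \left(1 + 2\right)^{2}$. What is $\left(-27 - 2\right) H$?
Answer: $-24389$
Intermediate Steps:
$Y = 9$ ($Y = 3^{2} = 9$)
$H = 841$ ($H = \left(20 + 9\right)^{2} = 29^{2} = 841$)
$\left(-27 - 2\right) H = \left(-27 - 2\right) 841 = \left(-29\right) 841 = -24389$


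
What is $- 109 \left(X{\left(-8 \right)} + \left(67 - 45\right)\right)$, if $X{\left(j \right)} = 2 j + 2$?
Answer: $-872$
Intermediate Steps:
$X{\left(j \right)} = 2 + 2 j$
$- 109 \left(X{\left(-8 \right)} + \left(67 - 45\right)\right) = - 109 \left(\left(2 + 2 \left(-8\right)\right) + \left(67 - 45\right)\right) = - 109 \left(\left(2 - 16\right) + 22\right) = - 109 \left(-14 + 22\right) = \left(-109\right) 8 = -872$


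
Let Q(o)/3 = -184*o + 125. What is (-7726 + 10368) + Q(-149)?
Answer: 85265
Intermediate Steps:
Q(o) = 375 - 552*o (Q(o) = 3*(-184*o + 125) = 3*(125 - 184*o) = 375 - 552*o)
(-7726 + 10368) + Q(-149) = (-7726 + 10368) + (375 - 552*(-149)) = 2642 + (375 + 82248) = 2642 + 82623 = 85265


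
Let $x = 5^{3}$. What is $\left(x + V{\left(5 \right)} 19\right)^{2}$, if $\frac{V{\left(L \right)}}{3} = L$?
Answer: $168100$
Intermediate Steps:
$V{\left(L \right)} = 3 L$
$x = 125$
$\left(x + V{\left(5 \right)} 19\right)^{2} = \left(125 + 3 \cdot 5 \cdot 19\right)^{2} = \left(125 + 15 \cdot 19\right)^{2} = \left(125 + 285\right)^{2} = 410^{2} = 168100$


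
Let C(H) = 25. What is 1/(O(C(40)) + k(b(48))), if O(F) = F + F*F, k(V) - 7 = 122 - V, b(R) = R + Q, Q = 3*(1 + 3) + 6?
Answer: 1/713 ≈ 0.0014025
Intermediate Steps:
Q = 18 (Q = 3*4 + 6 = 12 + 6 = 18)
b(R) = 18 + R (b(R) = R + 18 = 18 + R)
k(V) = 129 - V (k(V) = 7 + (122 - V) = 129 - V)
O(F) = F + F**2
1/(O(C(40)) + k(b(48))) = 1/(25*(1 + 25) + (129 - (18 + 48))) = 1/(25*26 + (129 - 1*66)) = 1/(650 + (129 - 66)) = 1/(650 + 63) = 1/713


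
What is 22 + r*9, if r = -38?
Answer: -320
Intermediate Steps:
22 + r*9 = 22 - 38*9 = 22 - 342 = -320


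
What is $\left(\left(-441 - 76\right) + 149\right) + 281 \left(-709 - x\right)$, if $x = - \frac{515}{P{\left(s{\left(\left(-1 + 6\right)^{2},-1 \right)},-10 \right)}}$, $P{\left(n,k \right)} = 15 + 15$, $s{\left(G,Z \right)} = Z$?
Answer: $- \frac{1168639}{6} \approx -1.9477 \cdot 10^{5}$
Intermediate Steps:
$P{\left(n,k \right)} = 30$
$x = - \frac{103}{6}$ ($x = - \frac{515}{30} = \left(-515\right) \frac{1}{30} = - \frac{103}{6} \approx -17.167$)
$\left(\left(-441 - 76\right) + 149\right) + 281 \left(-709 - x\right) = \left(\left(-441 - 76\right) + 149\right) + 281 \left(-709 - - \frac{103}{6}\right) = \left(-517 + 149\right) + 281 \left(-709 + \frac{103}{6}\right) = -368 + 281 \left(- \frac{4151}{6}\right) = -368 - \frac{1166431}{6} = - \frac{1168639}{6}$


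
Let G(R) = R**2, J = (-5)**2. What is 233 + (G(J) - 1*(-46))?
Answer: 904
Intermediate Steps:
J = 25
233 + (G(J) - 1*(-46)) = 233 + (25**2 - 1*(-46)) = 233 + (625 + 46) = 233 + 671 = 904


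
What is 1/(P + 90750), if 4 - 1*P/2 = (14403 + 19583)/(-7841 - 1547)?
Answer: 2347/213026019 ≈ 1.1017e-5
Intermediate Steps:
P = 35769/2347 (P = 8 - 2*(14403 + 19583)/(-7841 - 1547) = 8 - 67972/(-9388) = 8 - 67972*(-1)/9388 = 8 - 2*(-16993/4694) = 8 + 16993/2347 = 35769/2347 ≈ 15.240)
1/(P + 90750) = 1/(35769/2347 + 90750) = 1/(213026019/2347) = 2347/213026019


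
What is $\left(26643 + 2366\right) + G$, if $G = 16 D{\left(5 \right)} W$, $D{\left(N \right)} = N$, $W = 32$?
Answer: $31569$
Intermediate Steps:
$G = 2560$ ($G = 16 \cdot 5 \cdot 32 = 80 \cdot 32 = 2560$)
$\left(26643 + 2366\right) + G = \left(26643 + 2366\right) + 2560 = 29009 + 2560 = 31569$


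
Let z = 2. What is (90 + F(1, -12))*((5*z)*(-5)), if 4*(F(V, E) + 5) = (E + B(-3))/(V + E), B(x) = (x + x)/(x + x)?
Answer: -8525/2 ≈ -4262.5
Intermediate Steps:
B(x) = 1 (B(x) = (2*x)/((2*x)) = (2*x)*(1/(2*x)) = 1)
F(V, E) = -5 + (1 + E)/(4*(E + V)) (F(V, E) = -5 + ((E + 1)/(V + E))/4 = -5 + ((1 + E)/(E + V))/4 = -5 + (1 + E)/(4*(E + V)))
(90 + F(1, -12))*((5*z)*(-5)) = (90 + (1 - 20*1 - 19*(-12))/(4*(-12 + 1)))*((5*2)*(-5)) = (90 + (¼)*(1 - 20 + 228)/(-11))*(10*(-5)) = (90 + (¼)*(-1/11)*209)*(-50) = (90 - 19/4)*(-50) = (341/4)*(-50) = -8525/2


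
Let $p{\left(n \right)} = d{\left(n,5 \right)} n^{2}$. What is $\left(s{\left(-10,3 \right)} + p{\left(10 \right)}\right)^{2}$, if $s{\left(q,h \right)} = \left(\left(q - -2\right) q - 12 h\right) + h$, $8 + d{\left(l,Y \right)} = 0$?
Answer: $567009$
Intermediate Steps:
$d{\left(l,Y \right)} = -8$ ($d{\left(l,Y \right)} = -8 + 0 = -8$)
$s{\left(q,h \right)} = - 11 h + q \left(2 + q\right)$ ($s{\left(q,h \right)} = \left(\left(q + 2\right) q - 12 h\right) + h = \left(\left(2 + q\right) q - 12 h\right) + h = \left(q \left(2 + q\right) - 12 h\right) + h = \left(- 12 h + q \left(2 + q\right)\right) + h = - 11 h + q \left(2 + q\right)$)
$p{\left(n \right)} = - 8 n^{2}$
$\left(s{\left(-10,3 \right)} + p{\left(10 \right)}\right)^{2} = \left(\left(\left(-10\right)^{2} - 33 + 2 \left(-10\right)\right) - 8 \cdot 10^{2}\right)^{2} = \left(\left(100 - 33 - 20\right) - 800\right)^{2} = \left(47 - 800\right)^{2} = \left(-753\right)^{2} = 567009$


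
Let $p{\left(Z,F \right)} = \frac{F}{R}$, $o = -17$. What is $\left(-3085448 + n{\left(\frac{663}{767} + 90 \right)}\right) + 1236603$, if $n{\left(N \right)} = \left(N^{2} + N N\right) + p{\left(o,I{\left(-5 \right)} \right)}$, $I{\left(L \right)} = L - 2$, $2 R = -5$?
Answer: $- \frac{31891695281}{17405} \approx -1.8323 \cdot 10^{6}$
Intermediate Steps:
$R = - \frac{5}{2}$ ($R = \frac{1}{2} \left(-5\right) = - \frac{5}{2} \approx -2.5$)
$I{\left(L \right)} = -2 + L$
$p{\left(Z,F \right)} = - \frac{2 F}{5}$ ($p{\left(Z,F \right)} = \frac{F}{- \frac{5}{2}} = F \left(- \frac{2}{5}\right) = - \frac{2 F}{5}$)
$n{\left(N \right)} = \frac{14}{5} + 2 N^{2}$ ($n{\left(N \right)} = \left(N^{2} + N N\right) - \frac{2 \left(-2 - 5\right)}{5} = \left(N^{2} + N^{2}\right) - - \frac{14}{5} = 2 N^{2} + \frac{14}{5} = \frac{14}{5} + 2 N^{2}$)
$\left(-3085448 + n{\left(\frac{663}{767} + 90 \right)}\right) + 1236603 = \left(-3085448 + \left(\frac{14}{5} + 2 \left(\frac{663}{767} + 90\right)^{2}\right)\right) + 1236603 = \left(-3085448 + \left(\frac{14}{5} + 2 \left(663 \cdot \frac{1}{767} + 90\right)^{2}\right)\right) + 1236603 = \left(-3085448 + \left(\frac{14}{5} + 2 \left(\frac{51}{59} + 90\right)^{2}\right)\right) + 1236603 = \left(-3085448 + \left(\frac{14}{5} + 2 \left(\frac{5361}{59}\right)^{2}\right)\right) + 1236603 = \left(-3085448 + \left(\frac{14}{5} + 2 \cdot \frac{28740321}{3481}\right)\right) + 1236603 = \left(-3085448 + \left(\frac{14}{5} + \frac{57480642}{3481}\right)\right) + 1236603 = \left(-3085448 + \frac{287451944}{17405}\right) + 1236603 = - \frac{53414770496}{17405} + 1236603 = - \frac{31891695281}{17405}$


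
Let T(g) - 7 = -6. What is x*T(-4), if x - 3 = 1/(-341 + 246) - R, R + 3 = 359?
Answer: -33536/95 ≈ -353.01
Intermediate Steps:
R = 356 (R = -3 + 359 = 356)
T(g) = 1 (T(g) = 7 - 6 = 1)
x = -33536/95 (x = 3 + (1/(-341 + 246) - 1*356) = 3 + (1/(-95) - 356) = 3 + (-1/95 - 356) = 3 - 33821/95 = -33536/95 ≈ -353.01)
x*T(-4) = -33536/95*1 = -33536/95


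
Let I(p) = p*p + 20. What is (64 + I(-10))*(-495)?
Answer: -91080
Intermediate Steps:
I(p) = 20 + p² (I(p) = p² + 20 = 20 + p²)
(64 + I(-10))*(-495) = (64 + (20 + (-10)²))*(-495) = (64 + (20 + 100))*(-495) = (64 + 120)*(-495) = 184*(-495) = -91080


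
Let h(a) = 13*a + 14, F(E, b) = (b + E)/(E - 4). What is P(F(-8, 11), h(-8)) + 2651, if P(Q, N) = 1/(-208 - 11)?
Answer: 580568/219 ≈ 2651.0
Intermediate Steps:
F(E, b) = (E + b)/(-4 + E)
h(a) = 14 + 13*a
P(Q, N) = -1/219 (P(Q, N) = 1/(-219) = -1/219)
P(F(-8, 11), h(-8)) + 2651 = -1/219 + 2651 = 580568/219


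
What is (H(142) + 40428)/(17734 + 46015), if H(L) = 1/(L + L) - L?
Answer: 11441225/18104716 ≈ 0.63195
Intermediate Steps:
H(L) = 1/(2*L) - L
(H(142) + 40428)/(17734 + 46015) = (((1/2)/142 - 1*142) + 40428)/(17734 + 46015) = (((1/2)*(1/142) - 142) + 40428)/63749 = ((1/284 - 142) + 40428)*(1/63749) = (-40327/284 + 40428)*(1/63749) = (11441225/284)*(1/63749) = 11441225/18104716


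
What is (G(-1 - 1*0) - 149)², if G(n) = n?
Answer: 22500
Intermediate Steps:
(G(-1 - 1*0) - 149)² = ((-1 - 1*0) - 149)² = ((-1 + 0) - 149)² = (-1 - 149)² = (-150)² = 22500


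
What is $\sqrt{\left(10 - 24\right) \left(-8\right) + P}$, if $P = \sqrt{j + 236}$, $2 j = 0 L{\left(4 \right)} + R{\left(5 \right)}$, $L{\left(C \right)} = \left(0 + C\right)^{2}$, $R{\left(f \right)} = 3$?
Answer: $\frac{\sqrt{448 + 10 \sqrt{38}}}{2} \approx 11.288$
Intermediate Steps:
$L{\left(C \right)} = C^{2}$
$j = \frac{3}{2}$ ($j = \frac{0 \cdot 4^{2} + 3}{2} = \frac{0 \cdot 16 + 3}{2} = \frac{0 + 3}{2} = \frac{1}{2} \cdot 3 = \frac{3}{2} \approx 1.5$)
$P = \frac{5 \sqrt{38}}{2}$ ($P = \sqrt{\frac{3}{2} + 236} = \sqrt{\frac{475}{2}} = \frac{5 \sqrt{38}}{2} \approx 15.411$)
$\sqrt{\left(10 - 24\right) \left(-8\right) + P} = \sqrt{\left(10 - 24\right) \left(-8\right) + \frac{5 \sqrt{38}}{2}} = \sqrt{\left(-14\right) \left(-8\right) + \frac{5 \sqrt{38}}{2}} = \sqrt{112 + \frac{5 \sqrt{38}}{2}}$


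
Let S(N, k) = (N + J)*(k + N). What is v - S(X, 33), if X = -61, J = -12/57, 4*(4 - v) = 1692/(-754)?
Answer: -24487915/14326 ≈ -1709.3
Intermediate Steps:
v = 3439/754 (v = 4 - 423/(-754) = 4 - 423*(-1)/754 = 4 - 1/4*(-846/377) = 4 + 423/754 = 3439/754 ≈ 4.5610)
J = -4/19 (J = -12*1/57 = -4/19 ≈ -0.21053)
S(N, k) = (-4/19 + N)*(N + k) (S(N, k) = (N - 4/19)*(k + N) = (-4/19 + N)*(N + k))
v - S(X, 33) = 3439/754 - ((-61)**2 - 4/19*(-61) - 4/19*33 - 61*33) = 3439/754 - (3721 + 244/19 - 132/19 - 2013) = 3439/754 - 1*32564/19 = 3439/754 - 32564/19 = -24487915/14326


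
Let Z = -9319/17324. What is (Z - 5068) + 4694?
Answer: -6488495/17324 ≈ -374.54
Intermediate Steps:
Z = -9319/17324 (Z = -9319*1/17324 = -9319/17324 ≈ -0.53792)
(Z - 5068) + 4694 = (-9319/17324 - 5068) + 4694 = -87807351/17324 + 4694 = -6488495/17324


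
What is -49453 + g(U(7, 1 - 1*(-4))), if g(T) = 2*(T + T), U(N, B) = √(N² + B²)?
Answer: -49453 + 4*√74 ≈ -49419.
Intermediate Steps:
U(N, B) = √(B² + N²)
g(T) = 4*T (g(T) = 2*(2*T) = 4*T)
-49453 + g(U(7, 1 - 1*(-4))) = -49453 + 4*√((1 - 1*(-4))² + 7²) = -49453 + 4*√((1 + 4)² + 49) = -49453 + 4*√(5² + 49) = -49453 + 4*√(25 + 49) = -49453 + 4*√74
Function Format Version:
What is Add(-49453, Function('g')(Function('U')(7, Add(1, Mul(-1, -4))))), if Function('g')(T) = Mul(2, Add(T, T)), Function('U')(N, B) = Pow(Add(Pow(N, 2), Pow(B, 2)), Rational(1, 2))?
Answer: Add(-49453, Mul(4, Pow(74, Rational(1, 2)))) ≈ -49419.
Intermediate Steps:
Function('U')(N, B) = Pow(Add(Pow(B, 2), Pow(N, 2)), Rational(1, 2))
Function('g')(T) = Mul(4, T) (Function('g')(T) = Mul(2, Mul(2, T)) = Mul(4, T))
Add(-49453, Function('g')(Function('U')(7, Add(1, Mul(-1, -4))))) = Add(-49453, Mul(4, Pow(Add(Pow(Add(1, Mul(-1, -4)), 2), Pow(7, 2)), Rational(1, 2)))) = Add(-49453, Mul(4, Pow(Add(Pow(Add(1, 4), 2), 49), Rational(1, 2)))) = Add(-49453, Mul(4, Pow(Add(Pow(5, 2), 49), Rational(1, 2)))) = Add(-49453, Mul(4, Pow(Add(25, 49), Rational(1, 2)))) = Add(-49453, Mul(4, Pow(74, Rational(1, 2))))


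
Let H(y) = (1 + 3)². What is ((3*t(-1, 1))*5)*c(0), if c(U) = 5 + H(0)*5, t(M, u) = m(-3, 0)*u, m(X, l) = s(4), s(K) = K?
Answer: 5100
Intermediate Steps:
H(y) = 16 (H(y) = 4² = 16)
m(X, l) = 4
t(M, u) = 4*u
c(U) = 85 (c(U) = 5 + 16*5 = 5 + 80 = 85)
((3*t(-1, 1))*5)*c(0) = ((3*(4*1))*5)*85 = ((3*4)*5)*85 = (12*5)*85 = 60*85 = 5100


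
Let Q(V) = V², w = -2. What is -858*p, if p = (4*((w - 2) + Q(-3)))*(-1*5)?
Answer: 85800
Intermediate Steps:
p = -100 (p = (4*((-2 - 2) + (-3)²))*(-1*5) = (4*(-4 + 9))*(-5) = (4*5)*(-5) = 20*(-5) = -100)
-858*p = -858*(-100) = 85800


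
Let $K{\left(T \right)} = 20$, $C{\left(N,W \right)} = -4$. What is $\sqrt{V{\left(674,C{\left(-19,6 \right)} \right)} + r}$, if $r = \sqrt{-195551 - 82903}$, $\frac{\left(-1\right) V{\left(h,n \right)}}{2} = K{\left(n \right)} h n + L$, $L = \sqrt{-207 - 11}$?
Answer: $\sqrt{107840 + i \sqrt{278454} - 2 i \sqrt{218}} \approx 328.39 + 0.7585 i$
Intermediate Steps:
$L = i \sqrt{218}$ ($L = \sqrt{-218} = i \sqrt{218} \approx 14.765 i$)
$V{\left(h,n \right)} = - 40 h n - 2 i \sqrt{218}$ ($V{\left(h,n \right)} = - 2 \left(20 h n + i \sqrt{218}\right) = - 2 \left(i \sqrt{218} + 20 h n\right) = - 40 h n - 2 i \sqrt{218}$)
$r = i \sqrt{278454}$ ($r = \sqrt{-278454} = i \sqrt{278454} \approx 527.69 i$)
$\sqrt{V{\left(674,C{\left(-19,6 \right)} \right)} + r} = \sqrt{\left(\left(-40\right) 674 \left(-4\right) - 2 i \sqrt{218}\right) + i \sqrt{278454}} = \sqrt{\left(107840 - 2 i \sqrt{218}\right) + i \sqrt{278454}} = \sqrt{107840 + i \sqrt{278454} - 2 i \sqrt{218}}$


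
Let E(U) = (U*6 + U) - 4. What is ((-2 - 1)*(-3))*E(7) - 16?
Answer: 389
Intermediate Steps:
E(U) = -4 + 7*U (E(U) = (6*U + U) - 4 = 7*U - 4 = -4 + 7*U)
((-2 - 1)*(-3))*E(7) - 16 = ((-2 - 1)*(-3))*(-4 + 7*7) - 16 = (-3*(-3))*(-4 + 49) - 16 = 9*45 - 16 = 405 - 16 = 389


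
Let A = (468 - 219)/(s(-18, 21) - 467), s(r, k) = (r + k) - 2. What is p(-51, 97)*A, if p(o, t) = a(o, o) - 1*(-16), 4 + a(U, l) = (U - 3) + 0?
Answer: 5229/233 ≈ 22.442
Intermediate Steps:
a(U, l) = -7 + U (a(U, l) = -4 + ((U - 3) + 0) = -4 + ((-3 + U) + 0) = -4 + (-3 + U) = -7 + U)
p(o, t) = 9 + o (p(o, t) = (-7 + o) - 1*(-16) = (-7 + o) + 16 = 9 + o)
s(r, k) = -2 + k + r (s(r, k) = (k + r) - 2 = -2 + k + r)
A = -249/466 (A = (468 - 219)/((-2 + 21 - 18) - 467) = 249/(1 - 467) = 249/(-466) = 249*(-1/466) = -249/466 ≈ -0.53434)
p(-51, 97)*A = (9 - 51)*(-249/466) = -42*(-249/466) = 5229/233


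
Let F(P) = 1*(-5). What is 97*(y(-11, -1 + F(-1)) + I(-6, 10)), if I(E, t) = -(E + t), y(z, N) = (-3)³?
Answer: -3007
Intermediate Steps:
F(P) = -5
y(z, N) = -27
I(E, t) = -E - t
97*(y(-11, -1 + F(-1)) + I(-6, 10)) = 97*(-27 + (-1*(-6) - 1*10)) = 97*(-27 + (6 - 10)) = 97*(-27 - 4) = 97*(-31) = -3007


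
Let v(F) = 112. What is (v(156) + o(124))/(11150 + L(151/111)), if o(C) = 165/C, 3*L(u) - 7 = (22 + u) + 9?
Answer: 4679649/460947556 ≈ 0.010152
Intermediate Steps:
L(u) = 38/3 + u/3 (L(u) = 7/3 + ((22 + u) + 9)/3 = 7/3 + (31 + u)/3 = 7/3 + (31/3 + u/3) = 38/3 + u/3)
(v(156) + o(124))/(11150 + L(151/111)) = (112 + 165/124)/(11150 + (38/3 + (151/111)/3)) = (112 + 165*(1/124))/(11150 + (38/3 + (151*(1/111))/3)) = (112 + 165/124)/(11150 + (38/3 + (⅓)*(151/111))) = 14053/(124*(11150 + (38/3 + 151/333))) = 14053/(124*(11150 + 4369/333)) = 14053/(124*(3717319/333)) = (14053/124)*(333/3717319) = 4679649/460947556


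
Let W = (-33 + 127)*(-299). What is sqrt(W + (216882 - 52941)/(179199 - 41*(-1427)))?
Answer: I*sqrt(1588066457546870)/237706 ≈ 167.65*I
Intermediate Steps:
W = -28106 (W = 94*(-299) = -28106)
sqrt(W + (216882 - 52941)/(179199 - 41*(-1427))) = sqrt(-28106 + (216882 - 52941)/(179199 - 41*(-1427))) = sqrt(-28106 + 163941/(179199 + 58507)) = sqrt(-28106 + 163941/237706) = sqrt(-6680800895/237706) = I*sqrt(1588066457546870)/237706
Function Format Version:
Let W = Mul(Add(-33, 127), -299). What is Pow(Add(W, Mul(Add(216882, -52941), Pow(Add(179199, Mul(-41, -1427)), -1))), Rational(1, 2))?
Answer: Mul(Rational(1, 237706), I, Pow(1588066457546870, Rational(1, 2))) ≈ Mul(167.65, I)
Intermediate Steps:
W = -28106 (W = Mul(94, -299) = -28106)
Pow(Add(W, Mul(Add(216882, -52941), Pow(Add(179199, Mul(-41, -1427)), -1))), Rational(1, 2)) = Pow(Add(-28106, Mul(Add(216882, -52941), Pow(Add(179199, Mul(-41, -1427)), -1))), Rational(1, 2)) = Pow(Add(-28106, Mul(163941, Pow(Add(179199, 58507), -1))), Rational(1, 2)) = Pow(Add(-28106, Mul(163941, Pow(237706, -1))), Rational(1, 2)) = Pow(Add(-28106, Mul(163941, Rational(1, 237706))), Rational(1, 2)) = Pow(Add(-28106, Rational(163941, 237706)), Rational(1, 2)) = Pow(Rational(-6680800895, 237706), Rational(1, 2)) = Mul(Rational(1, 237706), I, Pow(1588066457546870, Rational(1, 2)))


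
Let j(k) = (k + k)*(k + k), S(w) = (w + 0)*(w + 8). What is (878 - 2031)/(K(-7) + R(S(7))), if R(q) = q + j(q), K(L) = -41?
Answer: -1153/44164 ≈ -0.026107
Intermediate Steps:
S(w) = w*(8 + w)
j(k) = 4*k² (j(k) = (2*k)*(2*k) = 4*k²)
R(q) = q + 4*q²
(878 - 2031)/(K(-7) + R(S(7))) = (878 - 2031)/(-41 + (7*(8 + 7))*(1 + 4*(7*(8 + 7)))) = -1153/(-41 + (7*15)*(1 + 4*(7*15))) = -1153/(-41 + 105*(1 + 4*105)) = -1153/(-41 + 105*(1 + 420)) = -1153/(-41 + 105*421) = -1153/(-41 + 44205) = -1153/44164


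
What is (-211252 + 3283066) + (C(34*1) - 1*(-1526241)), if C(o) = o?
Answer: 4598089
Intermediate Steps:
(-211252 + 3283066) + (C(34*1) - 1*(-1526241)) = (-211252 + 3283066) + (34*1 - 1*(-1526241)) = 3071814 + (34 + 1526241) = 3071814 + 1526275 = 4598089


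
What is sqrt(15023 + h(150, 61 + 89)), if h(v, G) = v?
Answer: sqrt(15173) ≈ 123.18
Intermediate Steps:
sqrt(15023 + h(150, 61 + 89)) = sqrt(15023 + 150) = sqrt(15173)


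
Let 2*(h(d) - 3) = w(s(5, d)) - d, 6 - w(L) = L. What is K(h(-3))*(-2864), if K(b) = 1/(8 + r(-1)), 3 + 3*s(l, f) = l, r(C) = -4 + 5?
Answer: -2864/9 ≈ -318.22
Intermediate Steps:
r(C) = 1
s(l, f) = -1 + l/3
w(L) = 6 - L
h(d) = 17/3 - d/2 (h(d) = 3 + ((6 - (-1 + (⅓)*5)) - d)/2 = 3 + ((6 - (-1 + 5/3)) - d)/2 = 3 + ((6 - 1*⅔) - d)/2 = 3 + ((6 - ⅔) - d)/2 = 3 + (16/3 - d)/2 = 3 + (8/3 - d/2) = 17/3 - d/2)
K(b) = ⅑ (K(b) = 1/(8 + 1) = 1/9 = ⅑)
K(h(-3))*(-2864) = (⅑)*(-2864) = -2864/9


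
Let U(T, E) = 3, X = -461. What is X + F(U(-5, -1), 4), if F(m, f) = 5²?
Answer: -436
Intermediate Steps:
F(m, f) = 25
X + F(U(-5, -1), 4) = -461 + 25 = -436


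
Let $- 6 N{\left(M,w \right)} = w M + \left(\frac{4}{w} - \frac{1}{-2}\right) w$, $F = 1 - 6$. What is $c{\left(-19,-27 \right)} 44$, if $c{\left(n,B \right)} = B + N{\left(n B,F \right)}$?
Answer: $17611$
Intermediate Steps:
$F = -5$ ($F = 1 - 6 = -5$)
$N{\left(M,w \right)} = - \frac{M w}{6} - \frac{w \left(\frac{1}{2} + \frac{4}{w}\right)}{6}$ ($N{\left(M,w \right)} = - \frac{w M + \left(\frac{4}{w} - \frac{1}{-2}\right) w}{6} = - \frac{M w + \left(\frac{4}{w} - - \frac{1}{2}\right) w}{6} = - \frac{M w + \left(\frac{4}{w} + \frac{1}{2}\right) w}{6} = - \frac{M w + \left(\frac{1}{2} + \frac{4}{w}\right) w}{6} = - \frac{M w + w \left(\frac{1}{2} + \frac{4}{w}\right)}{6} = - \frac{M w}{6} - \frac{w \left(\frac{1}{2} + \frac{4}{w}\right)}{6}$)
$c{\left(n,B \right)} = - \frac{1}{4} + B + \frac{5 B n}{6}$ ($c{\left(n,B \right)} = B - \left(\frac{1}{4} + \frac{1}{6} n B \left(-5\right)\right) = B - \left(\frac{1}{4} + \frac{1}{6} B n \left(-5\right)\right) = B + \left(- \frac{2}{3} + \frac{5}{12} + \frac{5 B n}{6}\right) = B + \left(- \frac{1}{4} + \frac{5 B n}{6}\right) = - \frac{1}{4} + B + \frac{5 B n}{6}$)
$c{\left(-19,-27 \right)} 44 = \left(- \frac{1}{4} - 27 + \frac{5}{6} \left(-27\right) \left(-19\right)\right) 44 = \left(- \frac{1}{4} - 27 + \frac{855}{2}\right) 44 = \frac{1601}{4} \cdot 44 = 17611$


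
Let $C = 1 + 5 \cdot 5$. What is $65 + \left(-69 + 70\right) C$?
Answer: $91$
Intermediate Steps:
$C = 26$ ($C = 1 + 25 = 26$)
$65 + \left(-69 + 70\right) C = 65 + \left(-69 + 70\right) 26 = 65 + 1 \cdot 26 = 65 + 26 = 91$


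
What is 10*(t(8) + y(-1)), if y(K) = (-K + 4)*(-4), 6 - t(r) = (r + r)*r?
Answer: -1420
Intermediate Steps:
t(r) = 6 - 2*r² (t(r) = 6 - (r + r)*r = 6 - 2*r*r = 6 - 2*r²)
y(K) = -16 + 4*K (y(K) = (4 - K)*(-4) = -16 + 4*K)
10*(t(8) + y(-1)) = 10*((6 - 2*8²) + (-16 + 4*(-1))) = 10*((6 - 2*64) + (-16 - 4)) = 10*((6 - 128) - 20) = 10*(-122 - 20) = 10*(-142) = -1420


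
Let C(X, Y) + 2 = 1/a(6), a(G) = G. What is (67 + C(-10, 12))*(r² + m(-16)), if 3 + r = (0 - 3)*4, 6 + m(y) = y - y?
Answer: 28543/2 ≈ 14272.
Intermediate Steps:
m(y) = -6 (m(y) = -6 + (y - y) = -6 + 0 = -6)
C(X, Y) = -11/6 (C(X, Y) = -2 + 1/6 = -2 + ⅙ = -11/6)
r = -15 (r = -3 + (0 - 3)*4 = -3 - 3*4 = -3 - 12 = -15)
(67 + C(-10, 12))*(r² + m(-16)) = (67 - 11/6)*((-15)² - 6) = 391*(225 - 6)/6 = (391/6)*219 = 28543/2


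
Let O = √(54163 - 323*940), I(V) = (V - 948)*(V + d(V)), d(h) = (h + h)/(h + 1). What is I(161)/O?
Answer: 10389974*I*√249457/20206017 ≈ 256.82*I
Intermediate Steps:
d(h) = 2*h/(1 + h) (d(h) = (2*h)/(1 + h) = 2*h/(1 + h))
I(V) = (-948 + V)*(V + 2*V/(1 + V)) (I(V) = (V - 948)*(V + 2*V/(1 + V)) = (-948 + V)*(V + 2*V/(1 + V)))
O = I*√249457 (O = √(54163 - 303620) = √(-249457) = I*√249457 ≈ 499.46*I)
I(161)/O = (161*(-2844 + 161² - 945*161)/(1 + 161))/((I*√249457)) = (161*(-2844 + 25921 - 152145)/162)*(-I*√249457/249457) = (161*(1/162)*(-129068))*(-I*√249457/249457) = -(-10389974)*I*√249457/20206017 = 10389974*I*√249457/20206017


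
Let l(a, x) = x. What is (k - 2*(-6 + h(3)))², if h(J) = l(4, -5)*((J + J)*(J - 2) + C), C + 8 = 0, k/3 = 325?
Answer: 935089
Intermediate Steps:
k = 975 (k = 3*325 = 975)
C = -8 (C = -8 + 0 = -8)
h(J) = 40 - 10*J*(-2 + J) (h(J) = -5*((J + J)*(J - 2) - 8) = -5*((2*J)*(-2 + J) - 8) = -5*(2*J*(-2 + J) - 8) = -5*(-8 + 2*J*(-2 + J)) = 40 - 10*J*(-2 + J))
(k - 2*(-6 + h(3)))² = (975 - 2*(-6 + (40 - 10*3² + 20*3)))² = (975 - 2*(-6 + (40 - 10*9 + 60)))² = (975 - 2*(-6 + (40 - 90 + 60)))² = (975 - 2*(-6 + 10))² = (975 - 2*4)² = (975 - 8)² = 967² = 935089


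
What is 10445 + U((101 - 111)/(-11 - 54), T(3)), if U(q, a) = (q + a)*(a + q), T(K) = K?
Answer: 1766886/169 ≈ 10455.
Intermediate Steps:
U(q, a) = (a + q)**2 (U(q, a) = (a + q)*(a + q) = (a + q)**2)
10445 + U((101 - 111)/(-11 - 54), T(3)) = 10445 + (3 + (101 - 111)/(-11 - 54))**2 = 10445 + (3 - 10/(-65))**2 = 10445 + (3 - 10*(-1/65))**2 = 10445 + (3 + 2/13)**2 = 10445 + (41/13)**2 = 10445 + 1681/169 = 1766886/169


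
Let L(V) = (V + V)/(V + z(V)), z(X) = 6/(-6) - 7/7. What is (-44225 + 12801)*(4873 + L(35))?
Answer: -5055461696/33 ≈ -1.5320e+8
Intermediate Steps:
z(X) = -2 (z(X) = 6*(-1/6) - 7*1/7 = -1 - 1 = -2)
L(V) = 2*V/(-2 + V) (L(V) = (V + V)/(V - 2) = (2*V)/(-2 + V) = 2*V/(-2 + V))
(-44225 + 12801)*(4873 + L(35)) = (-44225 + 12801)*(4873 + 2*35/(-2 + 35)) = -31424*(4873 + 2*35/33) = -31424*(4873 + 2*35*(1/33)) = -31424*(4873 + 70/33) = -31424*160879/33 = -5055461696/33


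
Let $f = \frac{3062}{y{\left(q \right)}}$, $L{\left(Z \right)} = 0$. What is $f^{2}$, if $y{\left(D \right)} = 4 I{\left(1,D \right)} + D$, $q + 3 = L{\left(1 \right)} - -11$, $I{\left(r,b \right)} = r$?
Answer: $\frac{2343961}{36} \approx 65110.0$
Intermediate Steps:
$q = 8$ ($q = -3 + \left(0 - -11\right) = -3 + \left(0 + 11\right) = -3 + 11 = 8$)
$y{\left(D \right)} = 4 + D$ ($y{\left(D \right)} = 4 \cdot 1 + D = 4 + D$)
$f = \frac{1531}{6}$ ($f = \frac{3062}{4 + 8} = \frac{3062}{12} = 3062 \cdot \frac{1}{12} = \frac{1531}{6} \approx 255.17$)
$f^{2} = \left(\frac{1531}{6}\right)^{2} = \frac{2343961}{36}$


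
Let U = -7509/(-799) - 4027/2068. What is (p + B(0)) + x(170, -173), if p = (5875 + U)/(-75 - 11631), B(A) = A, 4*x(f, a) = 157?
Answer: 5315329967/137178712 ≈ 38.747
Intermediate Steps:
U = 261937/35156 (U = -7509*(-1/799) - 4027*1/2068 = 7509/799 - 4027/2068 = 261937/35156 ≈ 7.4507)
x(f, a) = 157/4 (x(f, a) = (1/4)*157 = 157/4)
p = -68934479/137178712 (p = (5875 + 261937/35156)/(-75 - 11631) = (206803437/35156)/(-11706) = (206803437/35156)*(-1/11706) = -68934479/137178712 ≈ -0.50252)
(p + B(0)) + x(170, -173) = (-68934479/137178712 + 0) + 157/4 = -68934479/137178712 + 157/4 = 5315329967/137178712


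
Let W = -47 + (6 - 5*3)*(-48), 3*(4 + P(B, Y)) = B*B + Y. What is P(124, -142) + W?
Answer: 5459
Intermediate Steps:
P(B, Y) = -4 + Y/3 + B²/3 (P(B, Y) = -4 + (B*B + Y)/3 = -4 + (B² + Y)/3 = -4 + (Y + B²)/3 = -4 + (Y/3 + B²/3) = -4 + Y/3 + B²/3)
W = 385 (W = -47 + (6 - 15)*(-48) = -47 - 9*(-48) = -47 + 432 = 385)
P(124, -142) + W = (-4 + (⅓)*(-142) + (⅓)*124²) + 385 = (-4 - 142/3 + (⅓)*15376) + 385 = (-4 - 142/3 + 15376/3) + 385 = 5074 + 385 = 5459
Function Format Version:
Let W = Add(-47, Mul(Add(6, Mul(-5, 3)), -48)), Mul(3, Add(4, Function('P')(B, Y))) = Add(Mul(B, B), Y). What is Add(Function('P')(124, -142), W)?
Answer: 5459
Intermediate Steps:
Function('P')(B, Y) = Add(-4, Mul(Rational(1, 3), Y), Mul(Rational(1, 3), Pow(B, 2))) (Function('P')(B, Y) = Add(-4, Mul(Rational(1, 3), Add(Mul(B, B), Y))) = Add(-4, Mul(Rational(1, 3), Add(Pow(B, 2), Y))) = Add(-4, Mul(Rational(1, 3), Add(Y, Pow(B, 2)))) = Add(-4, Add(Mul(Rational(1, 3), Y), Mul(Rational(1, 3), Pow(B, 2)))) = Add(-4, Mul(Rational(1, 3), Y), Mul(Rational(1, 3), Pow(B, 2))))
W = 385 (W = Add(-47, Mul(Add(6, -15), -48)) = Add(-47, Mul(-9, -48)) = Add(-47, 432) = 385)
Add(Function('P')(124, -142), W) = Add(Add(-4, Mul(Rational(1, 3), -142), Mul(Rational(1, 3), Pow(124, 2))), 385) = Add(Add(-4, Rational(-142, 3), Mul(Rational(1, 3), 15376)), 385) = Add(Add(-4, Rational(-142, 3), Rational(15376, 3)), 385) = Add(5074, 385) = 5459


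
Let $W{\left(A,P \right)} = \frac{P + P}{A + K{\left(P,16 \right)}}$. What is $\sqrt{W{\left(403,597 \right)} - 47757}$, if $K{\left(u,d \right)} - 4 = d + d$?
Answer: $\frac{i \sqrt{9203252631}}{439} \approx 218.53 i$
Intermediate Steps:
$K{\left(u,d \right)} = 4 + 2 d$ ($K{\left(u,d \right)} = 4 + \left(d + d\right) = 4 + 2 d$)
$W{\left(A,P \right)} = \frac{2 P}{36 + A}$ ($W{\left(A,P \right)} = \frac{P + P}{A + \left(4 + 2 \cdot 16\right)} = \frac{2 P}{A + \left(4 + 32\right)} = \frac{2 P}{A + 36} = \frac{2 P}{36 + A}$)
$\sqrt{W{\left(403,597 \right)} - 47757} = \sqrt{2 \cdot 597 \frac{1}{36 + 403} - 47757} = \sqrt{2 \cdot 597 \cdot \frac{1}{439} - 47757} = \sqrt{\frac{1194}{439} - 47757} = \sqrt{- \frac{20964129}{439}} = \frac{i \sqrt{9203252631}}{439}$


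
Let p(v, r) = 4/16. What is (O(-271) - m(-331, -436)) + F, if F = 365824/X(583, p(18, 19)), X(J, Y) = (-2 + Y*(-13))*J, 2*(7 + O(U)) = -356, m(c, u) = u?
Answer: 1609697/12243 ≈ 131.48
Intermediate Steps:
O(U) = -185 (O(U) = -7 + (1/2)*(-356) = -7 - 178 = -185)
p(v, r) = 1/4 (p(v, r) = 4*(1/16) = 1/4)
X(J, Y) = J*(-2 - 13*Y) (X(J, Y) = (-2 - 13*Y)*J = J*(-2 - 13*Y))
F = -1463296/12243 (F = 365824/((-1*583*(2 + 13*(1/4)))) = 365824/((-1*583*(2 + 13/4))) = 365824/((-1*583*21/4)) = 365824/(-12243/4) = 365824*(-4/12243) = -1463296/12243 ≈ -119.52)
(O(-271) - m(-331, -436)) + F = (-185 - 1*(-436)) - 1463296/12243 = (-185 + 436) - 1463296/12243 = 251 - 1463296/12243 = 1609697/12243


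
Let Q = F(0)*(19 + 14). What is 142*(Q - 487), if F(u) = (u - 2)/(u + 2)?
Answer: -73840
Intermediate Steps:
F(u) = (-2 + u)/(2 + u)
Q = -33 (Q = ((-2 + 0)/(2 + 0))*(19 + 14) = (-2/2)*33 = ((1/2)*(-2))*33 = -1*33 = -33)
142*(Q - 487) = 142*(-33 - 487) = 142*(-520) = -73840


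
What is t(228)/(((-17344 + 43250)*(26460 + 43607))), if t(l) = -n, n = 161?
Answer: -161/1815155702 ≈ -8.8698e-8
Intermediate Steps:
t(l) = -161 (t(l) = -1*161 = -161)
t(228)/(((-17344 + 43250)*(26460 + 43607))) = -161*1/((-17344 + 43250)*(26460 + 43607)) = -161/(25906*70067) = -161/1815155702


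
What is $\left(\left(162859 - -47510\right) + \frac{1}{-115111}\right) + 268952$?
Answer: $\frac{55175119630}{115111} \approx 4.7932 \cdot 10^{5}$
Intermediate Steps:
$\left(\left(162859 - -47510\right) + \frac{1}{-115111}\right) + 268952 = \left(\left(162859 + 47510\right) - \frac{1}{115111}\right) + 268952 = \left(210369 - \frac{1}{115111}\right) + 268952 = \frac{24215785958}{115111} + 268952 = \frac{55175119630}{115111}$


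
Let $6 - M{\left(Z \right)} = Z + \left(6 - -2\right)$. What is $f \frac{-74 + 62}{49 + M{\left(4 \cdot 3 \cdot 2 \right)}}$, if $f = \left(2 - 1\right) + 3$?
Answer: $- \frac{48}{23} \approx -2.087$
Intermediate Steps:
$M{\left(Z \right)} = -2 - Z$ ($M{\left(Z \right)} = 6 - \left(Z + \left(6 - -2\right)\right) = 6 - \left(Z + \left(6 + 2\right)\right) = 6 - \left(Z + 8\right) = 6 - \left(8 + Z\right) = -2 - Z$)
$f = 4$ ($f = 1 + 3 = 4$)
$f \frac{-74 + 62}{49 + M{\left(4 \cdot 3 \cdot 2 \right)}} = 4 \frac{-74 + 62}{49 - \left(2 + 4 \cdot 3 \cdot 2\right)} = 4 \left(- \frac{12}{49 - \left(2 + 12 \cdot 2\right)}\right) = 4 \left(- \frac{12}{49 - 26}\right) = 4 \left(- \frac{12}{23}\right) = - \frac{48}{23}$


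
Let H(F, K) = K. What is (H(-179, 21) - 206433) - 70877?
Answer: -277289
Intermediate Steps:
(H(-179, 21) - 206433) - 70877 = (21 - 206433) - 70877 = -206412 - 70877 = -277289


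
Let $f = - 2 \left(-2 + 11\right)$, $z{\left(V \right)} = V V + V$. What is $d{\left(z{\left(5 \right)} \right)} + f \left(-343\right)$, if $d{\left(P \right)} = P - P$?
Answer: $6174$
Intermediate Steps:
$z{\left(V \right)} = V + V^{2}$ ($z{\left(V \right)} = V^{2} + V = V + V^{2}$)
$d{\left(P \right)} = 0$
$f = -18$ ($f = \left(-2\right) 9 = -18$)
$d{\left(z{\left(5 \right)} \right)} + f \left(-343\right) = 0 - -6174 = 0 + 6174 = 6174$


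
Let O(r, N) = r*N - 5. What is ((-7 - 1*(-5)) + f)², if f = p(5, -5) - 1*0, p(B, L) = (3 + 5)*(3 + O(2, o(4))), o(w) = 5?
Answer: 3844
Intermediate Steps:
O(r, N) = -5 + N*r (O(r, N) = N*r - 5 = -5 + N*r)
p(B, L) = 64 (p(B, L) = (3 + 5)*(3 + (-5 + 5*2)) = 8*(3 + (-5 + 10)) = 8*(3 + 5) = 8*8 = 64)
f = 64 (f = 64 - 1*0 = 64 + 0 = 64)
((-7 - 1*(-5)) + f)² = ((-7 - 1*(-5)) + 64)² = ((-7 + 5) + 64)² = (-2 + 64)² = 62² = 3844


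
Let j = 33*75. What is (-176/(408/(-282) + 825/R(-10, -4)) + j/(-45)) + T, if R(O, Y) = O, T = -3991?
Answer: -31910442/7891 ≈ -4043.9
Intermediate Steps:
j = 2475
(-176/(408/(-282) + 825/R(-10, -4)) + j/(-45)) + T = (-176/(408/(-282) + 825/(-10)) + 2475/(-45)) - 3991 = (-176/(408*(-1/282) + 825*(-⅒)) + 2475*(-1/45)) - 3991 = (-176/(-68/47 - 165/2) - 55) - 3991 = (-176/(-7891/94) - 55) - 3991 = (-176*(-94/7891) - 55) - 3991 = (16544/7891 - 55) - 3991 = -417461/7891 - 3991 = -31910442/7891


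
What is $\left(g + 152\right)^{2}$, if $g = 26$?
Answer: $31684$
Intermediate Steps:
$\left(g + 152\right)^{2} = \left(26 + 152\right)^{2} = 178^{2} = 31684$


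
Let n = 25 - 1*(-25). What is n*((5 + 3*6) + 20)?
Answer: 2150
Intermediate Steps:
n = 50 (n = 25 + 25 = 50)
n*((5 + 3*6) + 20) = 50*((5 + 3*6) + 20) = 50*((5 + 18) + 20) = 50*(23 + 20) = 50*43 = 2150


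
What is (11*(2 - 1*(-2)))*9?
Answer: 396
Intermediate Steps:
(11*(2 - 1*(-2)))*9 = (11*(2 + 2))*9 = (11*4)*9 = 44*9 = 396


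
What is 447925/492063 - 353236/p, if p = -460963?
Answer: 380291217643/226822836669 ≈ 1.6766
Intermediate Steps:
447925/492063 - 353236/p = 447925/492063 - 353236/(-460963) = 447925*(1/492063) - 353236*(-1/460963) = 447925/492063 + 353236/460963 = 380291217643/226822836669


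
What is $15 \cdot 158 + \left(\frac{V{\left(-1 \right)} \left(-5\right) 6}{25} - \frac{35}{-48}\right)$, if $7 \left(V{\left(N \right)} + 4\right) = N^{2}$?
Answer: $\frac{3990601}{1680} \approx 2375.4$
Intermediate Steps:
$V{\left(N \right)} = -4 + \frac{N^{2}}{7}$
$15 \cdot 158 + \left(\frac{V{\left(-1 \right)} \left(-5\right) 6}{25} - \frac{35}{-48}\right) = 15 \cdot 158 - \left(- \frac{35}{48} - \frac{\left(-4 + \frac{\left(-1\right)^{2}}{7}\right) \left(-5\right) 6}{25}\right) = 2370 - \left(- \frac{35}{48} - \left(-4 + \frac{1}{7} \cdot 1\right) \left(-5\right) 6 \cdot \frac{1}{25}\right) = 2370 + \left(\left(-4 + \frac{1}{7}\right) \left(-5\right) 6 \cdot \frac{1}{25} + \frac{35}{48}\right) = 2370 + \left(\left(- \frac{27}{7}\right) \left(-5\right) 6 \cdot \frac{1}{25} + \frac{35}{48}\right) = 2370 + \left(\frac{135}{7} \cdot 6 \cdot \frac{1}{25} + \frac{35}{48}\right) = 2370 + \left(\frac{810}{7} \cdot \frac{1}{25} + \frac{35}{48}\right) = 2370 + \left(\frac{162}{35} + \frac{35}{48}\right) = 2370 + \frac{9001}{1680} = \frac{3990601}{1680}$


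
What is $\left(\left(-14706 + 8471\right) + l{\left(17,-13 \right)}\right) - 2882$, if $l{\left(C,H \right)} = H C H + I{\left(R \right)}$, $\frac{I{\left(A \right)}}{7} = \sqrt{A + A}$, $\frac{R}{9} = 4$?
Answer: $-6244 + 42 \sqrt{2} \approx -6184.6$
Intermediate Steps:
$R = 36$ ($R = 9 \cdot 4 = 36$)
$I{\left(A \right)} = 7 \sqrt{2} \sqrt{A}$ ($I{\left(A \right)} = 7 \sqrt{A + A} = 7 \sqrt{2 A} = 7 \sqrt{2} \sqrt{A}$)
$l{\left(C,H \right)} = 42 \sqrt{2} + C H^{2}$ ($l{\left(C,H \right)} = H C H + 7 \sqrt{2} \sqrt{36} = C H H + 7 \sqrt{2} \cdot 6 = C H^{2} + 42 \sqrt{2} = 42 \sqrt{2} + C H^{2}$)
$\left(\left(-14706 + 8471\right) + l{\left(17,-13 \right)}\right) - 2882 = \left(\left(-14706 + 8471\right) + \left(42 \sqrt{2} + 17 \left(-13\right)^{2}\right)\right) - 2882 = \left(-6235 + \left(42 \sqrt{2} + 17 \cdot 169\right)\right) - 2882 = \left(-6235 + \left(42 \sqrt{2} + 2873\right)\right) - 2882 = \left(-6235 + \left(2873 + 42 \sqrt{2}\right)\right) - 2882 = \left(-3362 + 42 \sqrt{2}\right) - 2882 = -6244 + 42 \sqrt{2}$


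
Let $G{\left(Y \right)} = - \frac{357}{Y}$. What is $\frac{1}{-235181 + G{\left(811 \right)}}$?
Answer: $- \frac{811}{190732148} \approx -4.252 \cdot 10^{-6}$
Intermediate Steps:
$\frac{1}{-235181 + G{\left(811 \right)}} = \frac{1}{-235181 - \frac{357}{811}} = \frac{1}{- \frac{190732148}{811}} = - \frac{811}{190732148}$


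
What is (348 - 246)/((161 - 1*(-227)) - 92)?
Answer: 51/148 ≈ 0.34459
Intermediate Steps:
(348 - 246)/((161 - 1*(-227)) - 92) = 102/((161 + 227) - 92) = 102/(388 - 92) = 102/296 = 102*(1/296) = 51/148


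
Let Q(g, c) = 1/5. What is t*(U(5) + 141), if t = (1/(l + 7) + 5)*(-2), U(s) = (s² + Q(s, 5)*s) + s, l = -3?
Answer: -1806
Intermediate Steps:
Q(g, c) = ⅕ (Q(g, c) = 1*(⅕) = ⅕)
U(s) = s² + 6*s/5 (U(s) = (s² + s/5) + s = s² + 6*s/5)
t = -21/2 (t = (1/(-3 + 7) + 5)*(-2) = (1/4 + 5)*(-2) = (¼ + 5)*(-2) = (21/4)*(-2) = -21/2 ≈ -10.500)
t*(U(5) + 141) = -21*((⅕)*5*(6 + 5*5) + 141)/2 = -21*((⅕)*5*(6 + 25) + 141)/2 = -21*((⅕)*5*31 + 141)/2 = -21*(31 + 141)/2 = -21/2*172 = -1806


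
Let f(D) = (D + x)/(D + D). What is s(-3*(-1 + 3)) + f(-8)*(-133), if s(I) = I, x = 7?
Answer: -229/16 ≈ -14.313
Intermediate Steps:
f(D) = (7 + D)/(2*D) (f(D) = (D + 7)/(D + D) = (7 + D)/((2*D)) = (7 + D)*(1/(2*D)) = (7 + D)/(2*D))
s(-3*(-1 + 3)) + f(-8)*(-133) = -3*(-1 + 3) + ((½)*(7 - 8)/(-8))*(-133) = -3*2 + ((½)*(-⅛)*(-1))*(-133) = -6 + (1/16)*(-133) = -6 - 133/16 = -229/16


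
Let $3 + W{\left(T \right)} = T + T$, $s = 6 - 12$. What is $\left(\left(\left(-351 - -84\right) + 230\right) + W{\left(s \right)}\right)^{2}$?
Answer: $2704$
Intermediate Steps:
$s = -6$
$W{\left(T \right)} = -3 + 2 T$ ($W{\left(T \right)} = -3 + \left(T + T\right) = -3 + 2 T$)
$\left(\left(\left(-351 - -84\right) + 230\right) + W{\left(s \right)}\right)^{2} = \left(\left(\left(-351 - -84\right) + 230\right) + \left(-3 + 2 \left(-6\right)\right)\right)^{2} = \left(\left(\left(-351 + 84\right) + 230\right) - 15\right)^{2} = \left(\left(-267 + 230\right) - 15\right)^{2} = \left(-37 - 15\right)^{2} = \left(-52\right)^{2} = 2704$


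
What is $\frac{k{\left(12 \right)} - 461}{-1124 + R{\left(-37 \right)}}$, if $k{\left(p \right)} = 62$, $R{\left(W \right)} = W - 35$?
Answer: $\frac{399}{1196} \approx 0.33361$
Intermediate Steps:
$R{\left(W \right)} = -35 + W$ ($R{\left(W \right)} = W - 35 = -35 + W$)
$\frac{k{\left(12 \right)} - 461}{-1124 + R{\left(-37 \right)}} = \frac{62 - 461}{-1124 - 72} = - \frac{399}{-1124 - 72} = - \frac{399}{-1196} = \left(-399\right) \left(- \frac{1}{1196}\right) = \frac{399}{1196}$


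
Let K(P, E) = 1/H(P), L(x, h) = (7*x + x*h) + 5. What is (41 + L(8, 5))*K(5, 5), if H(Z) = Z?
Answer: 142/5 ≈ 28.400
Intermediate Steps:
L(x, h) = 5 + 7*x + h*x (L(x, h) = (7*x + h*x) + 5 = 5 + 7*x + h*x)
K(P, E) = 1/P
(41 + L(8, 5))*K(5, 5) = (41 + (5 + 7*8 + 5*8))/5 = (41 + (5 + 56 + 40))*(⅕) = (41 + 101)*(⅕) = 142*(⅕) = 142/5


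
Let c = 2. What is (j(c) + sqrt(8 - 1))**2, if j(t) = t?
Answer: (2 + sqrt(7))**2 ≈ 21.583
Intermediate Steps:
(j(c) + sqrt(8 - 1))**2 = (2 + sqrt(8 - 1))**2 = (2 + sqrt(7))**2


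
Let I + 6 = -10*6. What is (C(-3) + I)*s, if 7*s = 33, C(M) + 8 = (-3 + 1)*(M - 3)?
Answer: -2046/7 ≈ -292.29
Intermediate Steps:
C(M) = -2 - 2*M (C(M) = -8 + (-3 + 1)*(M - 3) = -8 - 2*(-3 + M) = -8 + (6 - 2*M) = -2 - 2*M)
s = 33/7 (s = (⅐)*33 = 33/7 ≈ 4.7143)
I = -66 (I = -6 - 10*6 = -6 - 60 = -66)
(C(-3) + I)*s = ((-2 - 2*(-3)) - 66)*(33/7) = ((-2 + 6) - 66)*(33/7) = (4 - 66)*(33/7) = -62*33/7 = -2046/7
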